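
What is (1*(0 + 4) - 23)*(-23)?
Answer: 437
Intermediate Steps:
(1*(0 + 4) - 23)*(-23) = (1*4 - 23)*(-23) = (4 - 23)*(-23) = -19*(-23) = 437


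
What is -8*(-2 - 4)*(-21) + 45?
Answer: -963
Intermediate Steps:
-8*(-2 - 4)*(-21) + 45 = -8*(-6)*(-21) + 45 = 48*(-21) + 45 = -1008 + 45 = -963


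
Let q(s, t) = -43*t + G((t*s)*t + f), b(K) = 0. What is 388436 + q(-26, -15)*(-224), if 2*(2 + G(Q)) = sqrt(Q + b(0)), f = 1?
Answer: 244404 - 112*I*sqrt(5849) ≈ 2.444e+5 - 8565.6*I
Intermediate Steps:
G(Q) = -2 + sqrt(Q)/2 (G(Q) = -2 + sqrt(Q + 0)/2 = -2 + sqrt(Q)/2)
q(s, t) = -2 + sqrt(1 + s*t**2)/2 - 43*t (q(s, t) = -43*t + (-2 + sqrt((t*s)*t + 1)/2) = -43*t + (-2 + sqrt((s*t)*t + 1)/2) = -43*t + (-2 + sqrt(s*t**2 + 1)/2) = -43*t + (-2 + sqrt(1 + s*t**2)/2) = -2 + sqrt(1 + s*t**2)/2 - 43*t)
388436 + q(-26, -15)*(-224) = 388436 + (-2 + sqrt(1 - 26*(-15)**2)/2 - 43*(-15))*(-224) = 388436 + (-2 + sqrt(1 - 26*225)/2 + 645)*(-224) = 388436 + (-2 + sqrt(1 - 5850)/2 + 645)*(-224) = 388436 + (-2 + sqrt(-5849)/2 + 645)*(-224) = 388436 + (-2 + (I*sqrt(5849))/2 + 645)*(-224) = 388436 + (-2 + I*sqrt(5849)/2 + 645)*(-224) = 388436 + (643 + I*sqrt(5849)/2)*(-224) = 388436 + (-144032 - 112*I*sqrt(5849)) = 244404 - 112*I*sqrt(5849)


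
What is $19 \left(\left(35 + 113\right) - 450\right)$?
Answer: $-5738$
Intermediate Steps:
$19 \left(\left(35 + 113\right) - 450\right) = 19 \left(148 - 450\right) = 19 \left(-302\right) = -5738$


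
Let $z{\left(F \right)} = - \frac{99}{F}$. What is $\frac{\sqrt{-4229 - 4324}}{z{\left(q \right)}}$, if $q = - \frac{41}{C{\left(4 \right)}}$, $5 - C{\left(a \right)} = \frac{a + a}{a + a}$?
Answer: $\frac{41 i \sqrt{8553}}{396} \approx 9.5752 i$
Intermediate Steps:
$C{\left(a \right)} = 4$ ($C{\left(a \right)} = 5 - \frac{a + a}{a + a} = 5 - \frac{2 a}{2 a} = 5 - 2 a \frac{1}{2 a} = 5 - 1 = 4$)
$q = - \frac{41}{4} \approx -10.25$
$\frac{\sqrt{-4229 - 4324}}{z{\left(q \right)}} = \frac{\sqrt{-4229 - 4324}}{\left(-99\right) \frac{1}{- \frac{41}{4}}} = \frac{\sqrt{-8553}}{\left(-99\right) \left(- \frac{4}{41}\right)} = \frac{i \sqrt{8553}}{\frac{396}{41}} = i \sqrt{8553} \cdot \frac{41}{396} = \frac{41 i \sqrt{8553}}{396}$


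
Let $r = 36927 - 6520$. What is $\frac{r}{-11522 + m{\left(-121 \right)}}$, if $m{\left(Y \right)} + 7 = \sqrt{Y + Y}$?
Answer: $- \frac{350562303}{132918083} - \frac{334477 i \sqrt{2}}{132918083} \approx -2.6374 - 0.0035587 i$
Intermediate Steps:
$m{\left(Y \right)} = -7 + \sqrt{2} \sqrt{Y}$ ($m{\left(Y \right)} = -7 + \sqrt{Y + Y} = -7 + \sqrt{2 Y} = -7 + \sqrt{2} \sqrt{Y}$)
$r = 30407$ ($r = 36927 - 6520 = 30407$)
$\frac{r}{-11522 + m{\left(-121 \right)}} = \frac{30407}{-11522 - \left(7 - \sqrt{2} \sqrt{-121}\right)} = \frac{30407}{-11522 - \left(7 - \sqrt{2} \cdot 11 i\right)} = \frac{30407}{-11522 - \left(7 - 11 i \sqrt{2}\right)} = \frac{30407}{-11529 + 11 i \sqrt{2}}$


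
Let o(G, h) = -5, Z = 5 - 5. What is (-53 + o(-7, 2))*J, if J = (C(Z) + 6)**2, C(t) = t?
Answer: -2088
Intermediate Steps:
Z = 0
J = 36 (J = (0 + 6)**2 = 6**2 = 36)
(-53 + o(-7, 2))*J = (-53 - 5)*36 = -58*36 = -2088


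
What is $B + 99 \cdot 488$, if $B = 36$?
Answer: $48348$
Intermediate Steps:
$B + 99 \cdot 488 = 36 + 99 \cdot 488 = 36 + 48312 = 48348$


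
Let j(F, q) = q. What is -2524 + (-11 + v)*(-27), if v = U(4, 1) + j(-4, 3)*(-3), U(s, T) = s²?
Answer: -2416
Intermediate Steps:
v = 7 (v = 4² + 3*(-3) = 16 - 9 = 7)
-2524 + (-11 + v)*(-27) = -2524 + (-11 + 7)*(-27) = -2524 - 4*(-27) = -2524 + 108 = -2416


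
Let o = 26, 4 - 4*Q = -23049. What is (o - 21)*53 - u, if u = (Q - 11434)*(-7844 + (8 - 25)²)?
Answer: -171369005/4 ≈ -4.2842e+7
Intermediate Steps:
Q = 23053/4 (Q = 1 - ¼*(-23049) = 1 + 23049/4 = 23053/4 ≈ 5763.3)
u = 171370065/4 (u = (23053/4 - 11434)*(-7844 + (8 - 25)²) = -22683*(-7844 + (-17)²)/4 = -22683*(-7844 + 289)/4 = -22683/4*(-7555) = 171370065/4 ≈ 4.2842e+7)
(o - 21)*53 - u = (26 - 21)*53 - 1*171370065/4 = 5*53 - 171370065/4 = 265 - 171370065/4 = -171369005/4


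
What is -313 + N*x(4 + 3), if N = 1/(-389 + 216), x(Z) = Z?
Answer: -54156/173 ≈ -313.04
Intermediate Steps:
N = -1/173 (N = 1/(-173) = -1/173 ≈ -0.0057803)
-313 + N*x(4 + 3) = -313 - (4 + 3)/173 = -313 - 1/173*7 = -313 - 7/173 = -54156/173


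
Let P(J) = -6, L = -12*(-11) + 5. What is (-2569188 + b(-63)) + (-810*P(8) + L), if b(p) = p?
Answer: -2564254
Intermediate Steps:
L = 137 (L = 132 + 5 = 137)
(-2569188 + b(-63)) + (-810*P(8) + L) = (-2569188 - 63) + (-810*(-6) + 137) = -2569251 + (4860 + 137) = -2569251 + 4997 = -2564254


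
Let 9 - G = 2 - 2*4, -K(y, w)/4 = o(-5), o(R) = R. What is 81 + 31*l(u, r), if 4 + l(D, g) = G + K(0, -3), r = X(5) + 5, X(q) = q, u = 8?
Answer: 1042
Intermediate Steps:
K(y, w) = 20 (K(y, w) = -4*(-5) = 20)
r = 10 (r = 5 + 5 = 10)
G = 15 (G = 9 - (2 - 2*4) = 9 - (2 - 8) = 9 - 1*(-6) = 9 + 6 = 15)
l(D, g) = 31 (l(D, g) = -4 + (15 + 20) = -4 + 35 = 31)
81 + 31*l(u, r) = 81 + 31*31 = 81 + 961 = 1042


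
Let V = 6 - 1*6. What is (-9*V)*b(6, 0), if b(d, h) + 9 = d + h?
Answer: 0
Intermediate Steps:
V = 0 (V = 6 - 6 = 0)
b(d, h) = -9 + d + h (b(d, h) = -9 + (d + h) = -9 + d + h)
(-9*V)*b(6, 0) = (-9*0)*(-9 + 6 + 0) = 0*(-3) = 0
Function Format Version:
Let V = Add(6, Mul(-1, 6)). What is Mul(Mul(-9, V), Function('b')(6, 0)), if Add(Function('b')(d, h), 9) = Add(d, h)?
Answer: 0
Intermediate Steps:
V = 0 (V = Add(6, -6) = 0)
Function('b')(d, h) = Add(-9, d, h) (Function('b')(d, h) = Add(-9, Add(d, h)) = Add(-9, d, h))
Mul(Mul(-9, V), Function('b')(6, 0)) = Mul(Mul(-9, 0), Add(-9, 6, 0)) = Mul(0, -3) = 0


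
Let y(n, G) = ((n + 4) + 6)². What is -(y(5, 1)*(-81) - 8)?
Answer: 18233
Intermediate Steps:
y(n, G) = (10 + n)² (y(n, G) = ((4 + n) + 6)² = (10 + n)²)
-(y(5, 1)*(-81) - 8) = -((10 + 5)²*(-81) - 8) = -(15²*(-81) - 8) = -(225*(-81) - 8) = -(-18225 - 8) = -1*(-18233) = 18233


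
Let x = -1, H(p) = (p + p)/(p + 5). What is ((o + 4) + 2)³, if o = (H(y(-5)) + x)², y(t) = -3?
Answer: 10648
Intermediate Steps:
H(p) = 2*p/(5 + p) (H(p) = (2*p)/(5 + p) = 2*p/(5 + p))
o = 16 (o = (2*(-3)/(5 - 3) - 1)² = (2*(-3)/2 - 1)² = (2*(-3)*(½) - 1)² = (-3 - 1)² = (-4)² = 16)
((o + 4) + 2)³ = ((16 + 4) + 2)³ = (20 + 2)³ = 22³ = 10648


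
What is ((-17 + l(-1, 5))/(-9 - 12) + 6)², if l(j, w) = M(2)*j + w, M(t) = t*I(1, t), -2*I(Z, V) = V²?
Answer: 17956/441 ≈ 40.717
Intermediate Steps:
I(Z, V) = -V²/2
M(t) = -t³/2 (M(t) = t*(-t²/2) = -t³/2)
l(j, w) = w - 4*j (l(j, w) = (-½*2³)*j + w = (-½*8)*j + w = -4*j + w = w - 4*j)
((-17 + l(-1, 5))/(-9 - 12) + 6)² = ((-17 + (5 - 4*(-1)))/(-9 - 12) + 6)² = ((-17 + (5 + 4))/(-21) + 6)² = ((-17 + 9)*(-1/21) + 6)² = (-8*(-1/21) + 6)² = (8/21 + 6)² = (134/21)² = 17956/441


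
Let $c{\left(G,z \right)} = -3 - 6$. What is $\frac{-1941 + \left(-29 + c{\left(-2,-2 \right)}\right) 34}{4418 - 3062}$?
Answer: $- \frac{3233}{1356} \approx -2.3842$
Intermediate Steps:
$c{\left(G,z \right)} = -9$ ($c{\left(G,z \right)} = -3 - 6 = -9$)
$\frac{-1941 + \left(-29 + c{\left(-2,-2 \right)}\right) 34}{4418 - 3062} = \frac{-1941 + \left(-29 - 9\right) 34}{4418 - 3062} = \frac{-1941 - 1292}{1356} = \left(-1941 - 1292\right) \frac{1}{1356} = \left(-3233\right) \frac{1}{1356} = - \frac{3233}{1356}$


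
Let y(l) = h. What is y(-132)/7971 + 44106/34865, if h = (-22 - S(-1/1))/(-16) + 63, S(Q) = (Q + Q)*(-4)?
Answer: 943548781/741090440 ≈ 1.2732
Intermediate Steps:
S(Q) = -8*Q (S(Q) = (2*Q)*(-4) = -8*Q)
h = 519/8 (h = (-22 - (-8)*(-1/1))/(-16) + 63 = (-22 - (-8)*(-1*1))*(-1/16) + 63 = (-22 - (-8)*(-1))*(-1/16) + 63 = (-22 - 1*8)*(-1/16) + 63 = (-22 - 8)*(-1/16) + 63 = -30*(-1/16) + 63 = 15/8 + 63 = 519/8 ≈ 64.875)
y(l) = 519/8
y(-132)/7971 + 44106/34865 = (519/8)/7971 + 44106/34865 = (519/8)*(1/7971) + 44106*(1/34865) = 173/21256 + 44106/34865 = 943548781/741090440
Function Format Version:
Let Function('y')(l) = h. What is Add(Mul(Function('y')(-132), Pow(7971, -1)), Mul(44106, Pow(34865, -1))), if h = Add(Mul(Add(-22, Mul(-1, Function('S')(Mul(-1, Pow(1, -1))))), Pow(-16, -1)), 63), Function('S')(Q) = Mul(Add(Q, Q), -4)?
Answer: Rational(943548781, 741090440) ≈ 1.2732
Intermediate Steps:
Function('S')(Q) = Mul(-8, Q) (Function('S')(Q) = Mul(Mul(2, Q), -4) = Mul(-8, Q))
h = Rational(519, 8) (h = Add(Mul(Add(-22, Mul(-1, Mul(-8, Mul(-1, Pow(1, -1))))), Pow(-16, -1)), 63) = Add(Mul(Add(-22, Mul(-1, Mul(-8, Mul(-1, 1)))), Rational(-1, 16)), 63) = Add(Mul(Add(-22, Mul(-1, Mul(-8, -1))), Rational(-1, 16)), 63) = Add(Mul(Add(-22, Mul(-1, 8)), Rational(-1, 16)), 63) = Add(Mul(Add(-22, -8), Rational(-1, 16)), 63) = Add(Mul(-30, Rational(-1, 16)), 63) = Add(Rational(15, 8), 63) = Rational(519, 8) ≈ 64.875)
Function('y')(l) = Rational(519, 8)
Add(Mul(Function('y')(-132), Pow(7971, -1)), Mul(44106, Pow(34865, -1))) = Add(Mul(Rational(519, 8), Pow(7971, -1)), Mul(44106, Pow(34865, -1))) = Add(Mul(Rational(519, 8), Rational(1, 7971)), Mul(44106, Rational(1, 34865))) = Add(Rational(173, 21256), Rational(44106, 34865)) = Rational(943548781, 741090440)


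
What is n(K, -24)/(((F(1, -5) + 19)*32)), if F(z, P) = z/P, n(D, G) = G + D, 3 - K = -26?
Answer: 25/3008 ≈ 0.0083112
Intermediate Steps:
K = 29 (K = 3 - 1*(-26) = 3 + 26 = 29)
n(D, G) = D + G
n(K, -24)/(((F(1, -5) + 19)*32)) = (29 - 24)/(((1/(-5) + 19)*32)) = 5/(((1*(-⅕) + 19)*32)) = 5/(((-⅕ + 19)*32)) = 5/(((94/5)*32)) = 5/(3008/5) = 5*(5/3008) = 25/3008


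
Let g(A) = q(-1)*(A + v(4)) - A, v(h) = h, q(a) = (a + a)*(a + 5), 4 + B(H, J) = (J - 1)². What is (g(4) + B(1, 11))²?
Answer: 784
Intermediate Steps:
B(H, J) = -4 + (-1 + J)² (B(H, J) = -4 + (J - 1)² = -4 + (-1 + J)²)
q(a) = 2*a*(5 + a) (q(a) = (2*a)*(5 + a) = 2*a*(5 + a))
g(A) = -32 - 9*A (g(A) = (2*(-1)*(5 - 1))*(A + 4) - A = (2*(-1)*4)*(4 + A) - A = -8*(4 + A) - A = (-32 - 8*A) - A = -32 - 9*A)
(g(4) + B(1, 11))² = ((-32 - 9*4) + (-4 + (-1 + 11)²))² = ((-32 - 36) + (-4 + 10²))² = (-68 + (-4 + 100))² = (-68 + 96)² = 28² = 784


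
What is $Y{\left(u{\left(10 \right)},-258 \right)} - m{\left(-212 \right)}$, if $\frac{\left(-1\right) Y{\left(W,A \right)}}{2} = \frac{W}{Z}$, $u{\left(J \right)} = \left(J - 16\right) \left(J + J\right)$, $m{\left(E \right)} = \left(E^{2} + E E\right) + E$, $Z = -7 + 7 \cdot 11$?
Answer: $- \frac{627708}{7} \approx -89673.0$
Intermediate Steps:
$Z = 70$ ($Z = -7 + 77 = 70$)
$m{\left(E \right)} = E + 2 E^{2}$ ($m{\left(E \right)} = \left(E^{2} + E^{2}\right) + E = 2 E^{2} + E = E + 2 E^{2}$)
$u{\left(J \right)} = 2 J \left(-16 + J\right)$ ($u{\left(J \right)} = \left(-16 + J\right) 2 J = 2 J \left(-16 + J\right)$)
$Y{\left(W,A \right)} = - \frac{W}{35}$ ($Y{\left(W,A \right)} = - 2 \frac{W}{70} = - \frac{W}{35}$)
$Y{\left(u{\left(10 \right)},-258 \right)} - m{\left(-212 \right)} = - \frac{2 \cdot 10 \left(-16 + 10\right)}{35} - - 212 \left(1 + 2 \left(-212\right)\right) = - \frac{2 \cdot 10 \left(-6\right)}{35} - - 212 \left(1 - 424\right) = \left(- \frac{1}{35}\right) \left(-120\right) - \left(-212\right) \left(-423\right) = \frac{24}{7} - 89676 = - \frac{627708}{7}$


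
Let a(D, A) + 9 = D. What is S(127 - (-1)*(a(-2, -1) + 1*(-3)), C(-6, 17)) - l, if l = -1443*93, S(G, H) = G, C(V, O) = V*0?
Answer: 134312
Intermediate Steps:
a(D, A) = -9 + D
C(V, O) = 0
l = -134199
S(127 - (-1)*(a(-2, -1) + 1*(-3)), C(-6, 17)) - l = (127 - (-1)*((-9 - 2) + 1*(-3))) - 1*(-134199) = (127 - (-1)*(-11 - 3)) + 134199 = (127 - (-1)*(-14)) + 134199 = (127 - 1*14) + 134199 = (127 - 14) + 134199 = 113 + 134199 = 134312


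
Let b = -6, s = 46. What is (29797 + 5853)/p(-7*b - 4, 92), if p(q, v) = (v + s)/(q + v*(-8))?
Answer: -540950/3 ≈ -1.8032e+5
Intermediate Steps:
p(q, v) = (46 + v)/(q - 8*v) (p(q, v) = (v + 46)/(q + v*(-8)) = (46 + v)/(q - 8*v))
(29797 + 5853)/p(-7*b - 4, 92) = (29797 + 5853)/(((46 + 92)/((-7*(-6) - 4) - 8*92))) = 35650/((138/((42 - 4) - 736))) = 35650/((138/(38 - 736))) = 35650/((138/(-698))) = 35650/((-1/698*138)) = 35650/(-69/349) = 35650*(-349/69) = -540950/3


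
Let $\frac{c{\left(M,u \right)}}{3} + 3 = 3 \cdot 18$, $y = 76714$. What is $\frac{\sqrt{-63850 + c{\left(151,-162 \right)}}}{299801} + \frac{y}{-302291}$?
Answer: $- \frac{6974}{27481} + \frac{i \sqrt{63697}}{299801} \approx -0.25378 + 0.00084183 i$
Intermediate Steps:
$c{\left(M,u \right)} = 153$ ($c{\left(M,u \right)} = -9 + 3 \cdot 3 \cdot 18 = -9 + 3 \cdot 54 = -9 + 162 = 153$)
$\frac{\sqrt{-63850 + c{\left(151,-162 \right)}}}{299801} + \frac{y}{-302291} = \frac{\sqrt{-63850 + 153}}{299801} + \frac{76714}{-302291} = \sqrt{-63697} \cdot \frac{1}{299801} + 76714 \left(- \frac{1}{302291}\right) = i \sqrt{63697} \cdot \frac{1}{299801} - \frac{6974}{27481} = \frac{i \sqrt{63697}}{299801} - \frac{6974}{27481} = - \frac{6974}{27481} + \frac{i \sqrt{63697}}{299801}$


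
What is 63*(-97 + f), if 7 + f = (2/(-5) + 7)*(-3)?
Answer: -38997/5 ≈ -7799.4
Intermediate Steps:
f = -134/5 (f = -7 + (2/(-5) + 7)*(-3) = -7 + (2*(-⅕) + 7)*(-3) = -7 + (-⅖ + 7)*(-3) = -7 + (33/5)*(-3) = -7 - 99/5 = -134/5 ≈ -26.800)
63*(-97 + f) = 63*(-97 - 134/5) = 63*(-619/5) = -38997/5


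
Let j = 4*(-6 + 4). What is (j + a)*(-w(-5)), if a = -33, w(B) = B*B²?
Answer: -5125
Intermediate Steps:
w(B) = B³
j = -8 (j = 4*(-2) = -8)
(j + a)*(-w(-5)) = (-8 - 33)*(-1*(-5)³) = -(-41)*(-125) = -41*125 = -5125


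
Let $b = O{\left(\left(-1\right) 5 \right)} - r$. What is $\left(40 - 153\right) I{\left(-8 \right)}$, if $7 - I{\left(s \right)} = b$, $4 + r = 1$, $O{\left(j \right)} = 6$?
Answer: $226$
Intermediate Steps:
$r = -3$ ($r = -4 + 1 = -3$)
$b = 9$ ($b = 6 - -3 = 6 + 3 = 9$)
$I{\left(s \right)} = -2$ ($I{\left(s \right)} = 7 - 9 = -2$)
$\left(40 - 153\right) I{\left(-8 \right)} = \left(40 - 153\right) \left(-2\right) = \left(-113\right) \left(-2\right) = 226$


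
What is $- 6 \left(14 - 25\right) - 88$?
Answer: $-22$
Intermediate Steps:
$- 6 \left(14 - 25\right) - 88 = \left(-6\right) \left(-11\right) - 88 = 66 - 88 = -22$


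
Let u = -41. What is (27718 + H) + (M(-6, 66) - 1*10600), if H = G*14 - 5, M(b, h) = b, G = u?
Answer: 16533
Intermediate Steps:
G = -41
H = -579 (H = -41*14 - 5 = -574 - 5 = -579)
(27718 + H) + (M(-6, 66) - 1*10600) = (27718 - 579) + (-6 - 1*10600) = 27139 + (-6 - 10600) = 27139 - 10606 = 16533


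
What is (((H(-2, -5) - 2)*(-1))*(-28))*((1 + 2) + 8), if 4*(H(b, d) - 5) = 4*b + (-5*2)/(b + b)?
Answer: 1001/2 ≈ 500.50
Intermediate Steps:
H(b, d) = 5 + b - 5/(4*b) (H(b, d) = 5 + (4*b + (-5*2)/(b + b))/4 = 5 + (4*b - 10*1/(2*b))/4 = 5 + (4*b - 5/b)/4 = 5 + (-5/b + 4*b)/4 = 5 + (b - 5/(4*b)) = 5 + b - 5/(4*b))
(((H(-2, -5) - 2)*(-1))*(-28))*((1 + 2) + 8) = ((((5 - 2 - 5/4/(-2)) - 2)*(-1))*(-28))*((1 + 2) + 8) = ((((5 - 2 - 5/4*(-½)) - 2)*(-1))*(-28))*(3 + 8) = ((((5 - 2 + 5/8) - 2)*(-1))*(-28))*11 = (((29/8 - 2)*(-1))*(-28))*11 = (((13/8)*(-1))*(-28))*11 = -13/8*(-28)*11 = (91/2)*11 = 1001/2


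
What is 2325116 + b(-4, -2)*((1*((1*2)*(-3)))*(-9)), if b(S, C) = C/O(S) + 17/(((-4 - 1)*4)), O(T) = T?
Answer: 23250971/10 ≈ 2.3251e+6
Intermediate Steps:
b(S, C) = -17/20 + C/S (b(S, C) = C/S + 17/(((-4 - 1)*4)) = C/S + 17/((-5*4)) = C/S + 17/(-20) = C/S + 17*(-1/20) = C/S - 17/20 = -17/20 + C/S)
2325116 + b(-4, -2)*((1*((1*2)*(-3)))*(-9)) = 2325116 + (-17/20 - 2/(-4))*((1*((1*2)*(-3)))*(-9)) = 2325116 + (-17/20 - 2*(-1/4))*((1*(2*(-3)))*(-9)) = 2325116 + (-17/20 + 1/2)*((1*(-6))*(-9)) = 2325116 - (-21)*(-9)/10 = 2325116 - 7/20*54 = 2325116 - 189/10 = 23250971/10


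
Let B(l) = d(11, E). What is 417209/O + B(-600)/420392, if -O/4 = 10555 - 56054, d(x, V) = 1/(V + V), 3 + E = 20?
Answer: 1490826315887/650332130672 ≈ 2.2924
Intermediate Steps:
E = 17 (E = -3 + 20 = 17)
d(x, V) = 1/(2*V)
B(l) = 1/34 (B(l) = (½)/17 = (½)*(1/17) = 1/34)
O = 181996 (O = -4*(10555 - 56054) = -4*(-45499) = 181996)
417209/O + B(-600)/420392 = 417209/181996 + (1/34)/420392 = 417209*(1/181996) + (1/34)*(1/420392) = 417209/181996 + 1/14293328 = 1490826315887/650332130672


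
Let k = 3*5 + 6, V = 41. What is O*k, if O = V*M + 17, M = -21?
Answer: -17724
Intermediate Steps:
O = -844 (O = 41*(-21) + 17 = -861 + 17 = -844)
k = 21 (k = 15 + 6 = 21)
O*k = -844*21 = -17724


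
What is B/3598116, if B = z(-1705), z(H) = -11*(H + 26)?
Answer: 18469/3598116 ≈ 0.0051330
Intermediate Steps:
z(H) = -286 - 11*H (z(H) = -11*(26 + H) = -286 - 11*H)
B = 18469 (B = -286 - 11*(-1705) = -286 + 18755 = 18469)
B/3598116 = 18469/3598116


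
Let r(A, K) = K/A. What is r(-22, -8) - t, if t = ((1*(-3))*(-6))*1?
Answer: -194/11 ≈ -17.636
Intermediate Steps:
t = 18 (t = -3*(-6)*1 = 18*1 = 18)
r(-22, -8) - t = -8/(-22) - 1*18 = -8*(-1/22) - 18 = 4/11 - 18 = -194/11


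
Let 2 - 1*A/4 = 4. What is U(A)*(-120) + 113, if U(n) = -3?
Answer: 473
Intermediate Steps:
A = -8 (A = 8 - 4*4 = 8 - 16 = -8)
U(A)*(-120) + 113 = -3*(-120) + 113 = 360 + 113 = 473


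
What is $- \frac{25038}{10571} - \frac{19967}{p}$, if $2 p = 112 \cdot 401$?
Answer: $- \frac{773324485}{237382376} \approx -3.2577$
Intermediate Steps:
$p = 22456$ ($p = \frac{112 \cdot 401}{2} = \frac{1}{2} \cdot 44912 = 22456$)
$- \frac{25038}{10571} - \frac{19967}{p} = - \frac{25038}{10571} - \frac{19967}{22456} = - \frac{773324485}{237382376}$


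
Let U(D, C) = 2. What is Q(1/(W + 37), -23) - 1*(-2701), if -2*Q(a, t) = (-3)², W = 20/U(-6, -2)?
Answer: 5393/2 ≈ 2696.5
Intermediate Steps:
W = 10 (W = 20/2 = 20*(½) = 10)
Q(a, t) = -9/2 (Q(a, t) = -½*(-3)² = -½*9 = -9/2)
Q(1/(W + 37), -23) - 1*(-2701) = -9/2 - 1*(-2701) = -9/2 + 2701 = 5393/2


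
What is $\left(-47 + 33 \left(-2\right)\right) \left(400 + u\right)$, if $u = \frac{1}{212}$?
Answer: $- \frac{9582513}{212} \approx -45201.0$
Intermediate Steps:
$u = \frac{1}{212} \approx 0.004717$
$\left(-47 + 33 \left(-2\right)\right) \left(400 + u\right) = \left(-47 + 33 \left(-2\right)\right) \left(400 + \frac{1}{212}\right) = \left(-47 - 66\right) \frac{84801}{212} = \left(-113\right) \frac{84801}{212} = - \frac{9582513}{212}$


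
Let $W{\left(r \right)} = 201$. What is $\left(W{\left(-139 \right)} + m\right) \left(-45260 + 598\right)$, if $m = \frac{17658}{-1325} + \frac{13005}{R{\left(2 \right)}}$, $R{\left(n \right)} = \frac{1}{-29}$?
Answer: $\frac{22307260271196}{1325} \approx 1.6836 \cdot 10^{10}$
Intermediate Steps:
$R{\left(n \right)} = - \frac{1}{29}$
$m = - \frac{499734783}{1325}$ ($m = \frac{17658}{-1325} + \frac{13005}{- \frac{1}{29}} = 17658 \left(- \frac{1}{1325}\right) + 13005 \left(-29\right) = - \frac{17658}{1325} - 377145 = - \frac{499734783}{1325} \approx -3.7716 \cdot 10^{5}$)
$\left(W{\left(-139 \right)} + m\right) \left(-45260 + 598\right) = \left(201 - \frac{499734783}{1325}\right) \left(-45260 + 598\right) = \left(- \frac{499468458}{1325}\right) \left(-44662\right) = \frac{22307260271196}{1325}$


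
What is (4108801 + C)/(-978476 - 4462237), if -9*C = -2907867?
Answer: -13295692/16322139 ≈ -0.81458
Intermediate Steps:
C = 969289/3 (C = -1/9*(-2907867) = 969289/3 ≈ 3.2310e+5)
(4108801 + C)/(-978476 - 4462237) = (4108801 + 969289/3)/(-978476 - 4462237) = (13295692/3)/(-5440713) = (13295692/3)*(-1/5440713) = -13295692/16322139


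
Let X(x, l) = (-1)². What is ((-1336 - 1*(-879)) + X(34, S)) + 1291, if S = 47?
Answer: 835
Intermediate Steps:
X(x, l) = 1
((-1336 - 1*(-879)) + X(34, S)) + 1291 = ((-1336 - 1*(-879)) + 1) + 1291 = ((-1336 + 879) + 1) + 1291 = (-457 + 1) + 1291 = -456 + 1291 = 835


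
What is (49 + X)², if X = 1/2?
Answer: 9801/4 ≈ 2450.3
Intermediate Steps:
X = ½ ≈ 0.50000
(49 + X)² = (49 + ½)² = (99/2)² = 9801/4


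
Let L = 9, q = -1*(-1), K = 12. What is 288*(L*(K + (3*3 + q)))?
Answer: 57024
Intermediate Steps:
q = 1
288*(L*(K + (3*3 + q))) = 288*(9*(12 + (3*3 + 1))) = 288*(9*(12 + (9 + 1))) = 288*(9*(12 + 10)) = 288*(9*22) = 288*198 = 57024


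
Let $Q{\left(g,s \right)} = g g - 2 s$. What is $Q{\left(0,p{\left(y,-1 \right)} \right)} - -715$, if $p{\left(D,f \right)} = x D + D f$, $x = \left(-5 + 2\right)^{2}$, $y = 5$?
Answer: $635$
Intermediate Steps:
$x = 9$ ($x = \left(-3\right)^{2} = 9$)
$p{\left(D,f \right)} = 9 D + D f$
$Q{\left(g,s \right)} = g^{2} - 2 s$
$Q{\left(0,p{\left(y,-1 \right)} \right)} - -715 = \left(0^{2} - 2 \cdot 5 \left(9 - 1\right)\right) - -715 = \left(0 - 2 \cdot 5 \cdot 8\right) + 715 = \left(0 - 80\right) + 715 = -80 + 715 = 635$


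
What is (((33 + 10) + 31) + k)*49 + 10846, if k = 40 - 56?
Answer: 13688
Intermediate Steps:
k = -16
(((33 + 10) + 31) + k)*49 + 10846 = (((33 + 10) + 31) - 16)*49 + 10846 = ((43 + 31) - 16)*49 + 10846 = (74 - 16)*49 + 10846 = 58*49 + 10846 = 2842 + 10846 = 13688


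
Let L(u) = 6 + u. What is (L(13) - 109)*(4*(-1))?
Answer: 360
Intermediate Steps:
(L(13) - 109)*(4*(-1)) = ((6 + 13) - 109)*(4*(-1)) = (19 - 109)*(-4) = -90*(-4) = 360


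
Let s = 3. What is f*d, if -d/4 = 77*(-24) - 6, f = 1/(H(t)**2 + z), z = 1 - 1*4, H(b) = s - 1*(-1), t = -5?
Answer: 7416/13 ≈ 570.46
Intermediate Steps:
H(b) = 4 (H(b) = 3 - 1*(-1) = 3 + 1 = 4)
z = -3 (z = 1 - 4 = -3)
f = 1/13 (f = 1/(4**2 - 3) = 1/(16 - 3) = 1/13 ≈ 0.076923)
d = 7416 (d = -4*(77*(-24) - 6) = -4*(-1848 - 6) = -4*(-1854) = 7416)
f*d = (1/13)*7416 = 7416/13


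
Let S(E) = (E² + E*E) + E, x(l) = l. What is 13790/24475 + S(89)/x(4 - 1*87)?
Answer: -77753331/406285 ≈ -191.38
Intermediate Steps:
S(E) = E + 2*E² (S(E) = (E² + E²) + E = 2*E² + E = E + 2*E²)
13790/24475 + S(89)/x(4 - 1*87) = 13790/24475 + (89*(1 + 2*89))/(4 - 1*87) = 13790*(1/24475) + (89*(1 + 178))/(4 - 87) = 2758/4895 + (89*179)/(-83) = 2758/4895 + 15931*(-1/83) = 2758/4895 - 15931/83 = -77753331/406285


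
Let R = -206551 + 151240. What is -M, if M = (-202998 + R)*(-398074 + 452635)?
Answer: 14093597349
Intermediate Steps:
R = -55311
M = -14093597349 (M = (-202998 - 55311)*(-398074 + 452635) = -258309*54561 = -14093597349)
-M = -1*(-14093597349) = 14093597349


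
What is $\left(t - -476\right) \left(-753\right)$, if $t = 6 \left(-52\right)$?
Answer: $-123492$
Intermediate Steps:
$t = -312$
$\left(t - -476\right) \left(-753\right) = \left(-312 - -476\right) \left(-753\right) = \left(-312 + 476\right) \left(-753\right) = 164 \left(-753\right) = -123492$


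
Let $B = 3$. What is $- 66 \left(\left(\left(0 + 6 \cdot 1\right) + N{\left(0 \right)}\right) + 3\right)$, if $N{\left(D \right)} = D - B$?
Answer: $-396$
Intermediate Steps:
$N{\left(D \right)} = -3 + D$ ($N{\left(D \right)} = D - 3 = -3 + D$)
$- 66 \left(\left(\left(0 + 6 \cdot 1\right) + N{\left(0 \right)}\right) + 3\right) = - 66 \left(\left(\left(0 + 6 \cdot 1\right) + \left(-3 + 0\right)\right) + 3\right) = - 66 \left(\left(\left(0 + 6\right) - 3\right) + 3\right) = - 66 \left(\left(6 - 3\right) + 3\right) = - 66 \left(3 + 3\right) = \left(-66\right) 6 = -396$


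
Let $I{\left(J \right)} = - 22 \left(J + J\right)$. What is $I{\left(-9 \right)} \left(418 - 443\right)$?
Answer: $-9900$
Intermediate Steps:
$I{\left(J \right)} = - 44 J$ ($I{\left(J \right)} = - 22 \cdot 2 J = - 44 J$)
$I{\left(-9 \right)} \left(418 - 443\right) = \left(-44\right) \left(-9\right) \left(418 - 443\right) = 396 \left(-25\right) = -9900$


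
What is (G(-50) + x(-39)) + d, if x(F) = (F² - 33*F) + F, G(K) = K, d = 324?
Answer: 3043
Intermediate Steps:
x(F) = F² - 32*F
(G(-50) + x(-39)) + d = (-50 - 39*(-32 - 39)) + 324 = (-50 - 39*(-71)) + 324 = (-50 + 2769) + 324 = 2719 + 324 = 3043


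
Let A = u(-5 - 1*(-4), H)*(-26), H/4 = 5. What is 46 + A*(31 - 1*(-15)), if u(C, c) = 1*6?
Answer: -7130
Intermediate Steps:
H = 20 (H = 4*5 = 20)
u(C, c) = 6
A = -156 (A = 6*(-26) = -156)
46 + A*(31 - 1*(-15)) = 46 - 156*(31 - 1*(-15)) = 46 - 156*(31 + 15) = 46 - 156*46 = 46 - 7176 = -7130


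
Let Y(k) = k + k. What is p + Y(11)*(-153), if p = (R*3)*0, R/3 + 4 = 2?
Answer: -3366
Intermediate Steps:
Y(k) = 2*k
R = -6 (R = -12 + 3*2 = -12 + 6 = -6)
p = 0 (p = -6*3*0 = -18*0 = 0)
p + Y(11)*(-153) = 0 + (2*11)*(-153) = 0 + 22*(-153) = 0 - 3366 = -3366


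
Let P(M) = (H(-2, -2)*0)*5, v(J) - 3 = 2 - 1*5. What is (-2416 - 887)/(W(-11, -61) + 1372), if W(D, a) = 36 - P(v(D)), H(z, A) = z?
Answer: -3303/1408 ≈ -2.3459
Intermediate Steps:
v(J) = 0 (v(J) = 3 + (2 - 1*5) = 3 + (2 - 5) = 3 - 3 = 0)
P(M) = 0 (P(M) = -2*0*5 = 0*5 = 0)
W(D, a) = 36 (W(D, a) = 36 - 1*0 = 36 + 0 = 36)
(-2416 - 887)/(W(-11, -61) + 1372) = (-2416 - 887)/(36 + 1372) = -3303/1408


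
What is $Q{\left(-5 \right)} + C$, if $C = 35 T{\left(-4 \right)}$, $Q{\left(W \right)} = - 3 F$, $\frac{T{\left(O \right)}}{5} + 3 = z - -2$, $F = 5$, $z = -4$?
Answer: $-890$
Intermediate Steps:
$T{\left(O \right)} = -25$ ($T{\left(O \right)} = -15 + 5 \left(-4 - -2\right) = -15 + 5 \left(-4 + 2\right) = -15 + 5 \left(-2\right) = -15 - 10 = -25$)
$Q{\left(W \right)} = -15$ ($Q{\left(W \right)} = \left(-3\right) 5 = -15$)
$C = -875$ ($C = 35 \left(-25\right) = -875$)
$Q{\left(-5 \right)} + C = -15 - 875 = -890$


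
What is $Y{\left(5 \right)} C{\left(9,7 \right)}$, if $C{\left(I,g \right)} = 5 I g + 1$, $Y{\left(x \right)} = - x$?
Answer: $-1580$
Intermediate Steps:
$C{\left(I,g \right)} = 1 + 5 I g$ ($C{\left(I,g \right)} = 5 I g + 1 = 1 + 5 I g$)
$Y{\left(5 \right)} C{\left(9,7 \right)} = \left(-1\right) 5 \left(1 + 5 \cdot 9 \cdot 7\right) = - 5 \left(1 + 315\right) = \left(-5\right) 316 = -1580$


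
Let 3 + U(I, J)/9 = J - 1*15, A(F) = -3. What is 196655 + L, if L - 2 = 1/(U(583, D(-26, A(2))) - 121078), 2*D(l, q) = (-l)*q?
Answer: 23911721286/121591 ≈ 1.9666e+5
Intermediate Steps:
D(l, q) = -l*q/2 (D(l, q) = ((-l)*q)/2 = (-l*q)/2 = -l*q/2)
U(I, J) = -162 + 9*J (U(I, J) = -27 + 9*(J - 1*15) = -27 + 9*(J - 15) = -27 + 9*(-15 + J) = -27 + (-135 + 9*J) = -162 + 9*J)
L = 243181/121591 (L = 2 + 1/((-162 + 9*(-½*(-26)*(-3))) - 121078) = 2 + 1/((-162 + 9*(-39)) - 121078) = 2 + 1/((-162 - 351) - 121078) = 2 + 1/(-513 - 121078) = 2 + 1/(-121591) = 2 - 1/121591 = 243181/121591 ≈ 2.0000)
196655 + L = 196655 + 243181/121591 = 23911721286/121591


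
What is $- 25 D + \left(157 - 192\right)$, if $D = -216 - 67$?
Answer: $7040$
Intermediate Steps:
$D = -283$
$- 25 D + \left(157 - 192\right) = \left(-25\right) \left(-283\right) + \left(157 - 192\right) = 7075 + \left(157 - 192\right) = 7075 - 35 = 7040$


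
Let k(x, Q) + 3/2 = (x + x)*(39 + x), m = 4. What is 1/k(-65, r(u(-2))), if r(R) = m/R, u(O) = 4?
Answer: 2/6757 ≈ 0.00029599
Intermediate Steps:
r(R) = 4/R
k(x, Q) = -3/2 + 2*x*(39 + x) (k(x, Q) = -3/2 + (x + x)*(39 + x) = -3/2 + (2*x)*(39 + x) = -3/2 + 2*x*(39 + x))
1/k(-65, r(u(-2))) = 1/(-3/2 + 2*(-65)² + 78*(-65)) = 1/(-3/2 + 2*4225 - 5070) = 1/(-3/2 + 8450 - 5070) = 1/(6757/2) = 2/6757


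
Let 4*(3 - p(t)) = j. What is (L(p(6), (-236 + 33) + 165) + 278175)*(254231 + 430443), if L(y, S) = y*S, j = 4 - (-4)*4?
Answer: 190511225174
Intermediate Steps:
j = 20 (j = 4 - 1*(-16) = 4 + 16 = 20)
p(t) = -2 (p(t) = 3 - ¼*20 = 3 - 5 = -2)
L(y, S) = S*y
(L(p(6), (-236 + 33) + 165) + 278175)*(254231 + 430443) = (((-236 + 33) + 165)*(-2) + 278175)*(254231 + 430443) = ((-203 + 165)*(-2) + 278175)*684674 = (-38*(-2) + 278175)*684674 = (76 + 278175)*684674 = 278251*684674 = 190511225174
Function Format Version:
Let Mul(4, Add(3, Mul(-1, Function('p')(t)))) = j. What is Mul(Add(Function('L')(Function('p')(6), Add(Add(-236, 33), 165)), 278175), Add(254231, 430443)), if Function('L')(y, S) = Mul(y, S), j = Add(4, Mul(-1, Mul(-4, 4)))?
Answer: 190511225174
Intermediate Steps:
j = 20 (j = Add(4, Mul(-1, -16)) = Add(4, 16) = 20)
Function('p')(t) = -2 (Function('p')(t) = Add(3, Mul(Rational(-1, 4), 20)) = Add(3, -5) = -2)
Function('L')(y, S) = Mul(S, y)
Mul(Add(Function('L')(Function('p')(6), Add(Add(-236, 33), 165)), 278175), Add(254231, 430443)) = Mul(Add(Mul(Add(Add(-236, 33), 165), -2), 278175), Add(254231, 430443)) = Mul(Add(Mul(Add(-203, 165), -2), 278175), 684674) = Mul(Add(Mul(-38, -2), 278175), 684674) = Mul(Add(76, 278175), 684674) = Mul(278251, 684674) = 190511225174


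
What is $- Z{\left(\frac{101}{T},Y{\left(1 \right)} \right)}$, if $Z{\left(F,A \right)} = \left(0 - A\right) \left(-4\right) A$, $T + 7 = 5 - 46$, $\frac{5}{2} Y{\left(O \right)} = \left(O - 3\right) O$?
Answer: $- \frac{64}{25} \approx -2.56$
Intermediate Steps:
$Y{\left(O \right)} = \frac{2 O \left(-3 + O\right)}{5}$ ($Y{\left(O \right)} = \frac{2 \left(O - 3\right) O}{5} = \frac{2 \left(-3 + O\right) O}{5} = \frac{2 O \left(-3 + O\right)}{5}$)
$T = -48$ ($T = -7 + \left(5 - 46\right) = -7 - 41 = -48$)
$Z{\left(F,A \right)} = 4 A^{2}$ ($Z{\left(F,A \right)} = - A \left(-4\right) A = 4 A A = 4 A^{2}$)
$- Z{\left(\frac{101}{T},Y{\left(1 \right)} \right)} = - 4 \left(\frac{2}{5} \cdot 1 \left(-3 + 1\right)\right)^{2} = - 4 \left(\frac{2}{5} \cdot 1 \left(-2\right)\right)^{2} = - 4 \left(- \frac{4}{5}\right)^{2} = - \frac{4 \cdot 16}{25} = \left(-1\right) \frac{64}{25} = - \frac{64}{25}$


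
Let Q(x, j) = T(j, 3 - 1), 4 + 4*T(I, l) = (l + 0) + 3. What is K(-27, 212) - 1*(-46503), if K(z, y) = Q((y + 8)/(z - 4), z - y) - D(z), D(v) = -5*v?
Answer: 185473/4 ≈ 46368.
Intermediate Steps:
T(I, l) = -¼ + l/4 (T(I, l) = -1 + ((l + 0) + 3)/4 = -1 + (l + 3)/4 = -1 + (3 + l)/4 = -1 + (¾ + l/4) = -¼ + l/4)
Q(x, j) = ¼ (Q(x, j) = -¼ + (3 - 1)/4 = -¼ + (¼)*2 = -¼ + ½ = ¼)
K(z, y) = ¼ + 5*z (K(z, y) = ¼ - (-5)*z = ¼ + 5*z)
K(-27, 212) - 1*(-46503) = (¼ + 5*(-27)) - 1*(-46503) = (¼ - 135) + 46503 = -539/4 + 46503 = 185473/4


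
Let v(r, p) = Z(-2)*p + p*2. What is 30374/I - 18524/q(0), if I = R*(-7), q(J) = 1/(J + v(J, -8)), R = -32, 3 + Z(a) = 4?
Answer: 49807699/112 ≈ 4.4471e+5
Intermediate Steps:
Z(a) = 1 (Z(a) = -3 + 4 = 1)
v(r, p) = 3*p (v(r, p) = 1*p + p*2 = p + 2*p = 3*p)
q(J) = 1/(-24 + J) (q(J) = 1/(J + 3*(-8)) = 1/(J - 24) = 1/(-24 + J))
I = 224 (I = -32*(-7) = 224)
30374/I - 18524/q(0) = 30374/224 - 18524/(1/(-24 + 0)) = 30374*(1/224) - 18524/(1/(-24)) = 15187/112 - 18524/(-1/24) = 15187/112 - 18524*(-24) = 15187/112 + 444576 = 49807699/112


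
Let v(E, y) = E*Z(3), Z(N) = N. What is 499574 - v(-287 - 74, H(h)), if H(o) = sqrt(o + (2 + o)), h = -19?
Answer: 500657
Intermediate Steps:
H(o) = sqrt(2 + 2*o)
v(E, y) = 3*E (v(E, y) = E*3 = 3*E)
499574 - v(-287 - 74, H(h)) = 499574 - 3*(-287 - 74) = 499574 - 3*(-361) = 499574 - 1*(-1083) = 499574 + 1083 = 500657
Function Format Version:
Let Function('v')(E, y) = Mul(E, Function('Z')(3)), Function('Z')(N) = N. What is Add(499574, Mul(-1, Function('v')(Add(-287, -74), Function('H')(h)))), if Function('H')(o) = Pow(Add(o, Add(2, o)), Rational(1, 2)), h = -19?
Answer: 500657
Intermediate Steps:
Function('H')(o) = Pow(Add(2, Mul(2, o)), Rational(1, 2))
Function('v')(E, y) = Mul(3, E) (Function('v')(E, y) = Mul(E, 3) = Mul(3, E))
Add(499574, Mul(-1, Function('v')(Add(-287, -74), Function('H')(h)))) = Add(499574, Mul(-1, Mul(3, Add(-287, -74)))) = Add(499574, Mul(-1, Mul(3, -361))) = Add(499574, Mul(-1, -1083)) = Add(499574, 1083) = 500657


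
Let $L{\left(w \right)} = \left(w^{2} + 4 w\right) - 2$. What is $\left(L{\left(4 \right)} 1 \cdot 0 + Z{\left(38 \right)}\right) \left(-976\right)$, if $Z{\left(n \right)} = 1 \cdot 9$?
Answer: $-8784$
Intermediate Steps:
$L{\left(w \right)} = -2 + w^{2} + 4 w$
$Z{\left(n \right)} = 9$
$\left(L{\left(4 \right)} 1 \cdot 0 + Z{\left(38 \right)}\right) \left(-976\right) = \left(\left(-2 + 4^{2} + 4 \cdot 4\right) 1 \cdot 0 + 9\right) \left(-976\right) = \left(\left(-2 + 16 + 16\right) 1 \cdot 0 + 9\right) \left(-976\right) = \left(30 \cdot 1 \cdot 0 + 9\right) \left(-976\right) = \left(30 \cdot 0 + 9\right) \left(-976\right) = \left(0 + 9\right) \left(-976\right) = 9 \left(-976\right) = -8784$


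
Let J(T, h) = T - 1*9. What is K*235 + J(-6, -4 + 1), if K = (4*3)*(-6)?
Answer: -16935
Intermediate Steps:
J(T, h) = -9 + T (J(T, h) = T - 9 = -9 + T)
K = -72 (K = 12*(-6) = -72)
K*235 + J(-6, -4 + 1) = -72*235 + (-9 - 6) = -16920 - 15 = -16935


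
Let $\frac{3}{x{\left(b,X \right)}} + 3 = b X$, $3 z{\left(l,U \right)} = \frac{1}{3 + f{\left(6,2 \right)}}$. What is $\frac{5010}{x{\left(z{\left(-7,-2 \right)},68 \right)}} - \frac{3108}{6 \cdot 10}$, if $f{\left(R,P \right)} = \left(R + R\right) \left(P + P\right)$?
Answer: $- \frac{194381}{45} \approx -4319.6$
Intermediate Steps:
$f{\left(R,P \right)} = 4 P R$ ($f{\left(R,P \right)} = 2 R 2 P = 4 P R$)
$z{\left(l,U \right)} = \frac{1}{153}$ ($z{\left(l,U \right)} = \frac{1}{3 \left(3 + 4 \cdot 2 \cdot 6\right)} = \frac{1}{3 \left(3 + 48\right)} = \frac{1}{3 \cdot 51} = \frac{1}{3} \cdot \frac{1}{51} = \frac{1}{153}$)
$x{\left(b,X \right)} = \frac{3}{-3 + X b}$ ($x{\left(b,X \right)} = \frac{3}{-3 + b X} = \frac{3}{-3 + X b}$)
$\frac{5010}{x{\left(z{\left(-7,-2 \right)},68 \right)}} - \frac{3108}{6 \cdot 10} = \frac{5010}{3 \frac{1}{-3 + 68 \cdot \frac{1}{153}}} - \frac{3108}{6 \cdot 10} = \frac{5010}{3 \frac{1}{-3 + \frac{4}{9}}} - \frac{3108}{60} = \frac{5010}{3 \frac{1}{- \frac{23}{9}}} - \frac{259}{5} = \frac{5010}{3 \left(- \frac{9}{23}\right)} - \frac{259}{5} = \frac{5010}{- \frac{27}{23}} - \frac{259}{5} = 5010 \left(- \frac{23}{27}\right) - \frac{259}{5} = - \frac{38410}{9} - \frac{259}{5} = - \frac{194381}{45}$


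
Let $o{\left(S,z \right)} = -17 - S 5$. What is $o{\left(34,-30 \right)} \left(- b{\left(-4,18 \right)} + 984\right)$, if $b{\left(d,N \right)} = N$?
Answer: $-180642$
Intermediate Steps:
$o{\left(S,z \right)} = -17 - 5 S$
$o{\left(34,-30 \right)} \left(- b{\left(-4,18 \right)} + 984\right) = \left(-17 - 170\right) \left(\left(-1\right) 18 + 984\right) = \left(-17 - 170\right) \left(-18 + 984\right) = \left(-187\right) 966 = -180642$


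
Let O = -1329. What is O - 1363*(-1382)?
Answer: 1882337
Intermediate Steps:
O - 1363*(-1382) = -1329 - 1363*(-1382) = -1329 + 1883666 = 1882337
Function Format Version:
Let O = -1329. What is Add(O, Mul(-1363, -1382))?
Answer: 1882337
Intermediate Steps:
Add(O, Mul(-1363, -1382)) = Add(-1329, Mul(-1363, -1382)) = Add(-1329, 1883666) = 1882337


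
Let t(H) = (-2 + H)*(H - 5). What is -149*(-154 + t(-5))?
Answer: 12516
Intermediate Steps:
t(H) = (-5 + H)*(-2 + H) (t(H) = (-2 + H)*(-5 + H) = (-5 + H)*(-2 + H))
-149*(-154 + t(-5)) = -149*(-154 + (10 + (-5)² - 7*(-5))) = -149*(-154 + (10 + 25 + 35)) = -149*(-154 + 70) = -149*(-84) = 12516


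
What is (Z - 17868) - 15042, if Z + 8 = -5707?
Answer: -38625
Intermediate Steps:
Z = -5715 (Z = -8 - 5707 = -5715)
(Z - 17868) - 15042 = (-5715 - 17868) - 15042 = -23583 - 15042 = -38625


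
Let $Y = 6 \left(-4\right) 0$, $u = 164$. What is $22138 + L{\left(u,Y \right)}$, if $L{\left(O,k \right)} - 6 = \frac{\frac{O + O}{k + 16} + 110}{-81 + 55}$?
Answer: $\frac{1151227}{52} \approx 22139.0$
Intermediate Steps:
$Y = 0$ ($Y = \left(-24\right) 0 = 0$)
$L{\left(O,k \right)} = \frac{23}{13} - \frac{O}{13 \left(16 + k\right)}$ ($L{\left(O,k \right)} = 6 + \frac{\frac{O + O}{k + 16} + 110}{-81 + 55} = 6 + \frac{\frac{2 O}{16 + k} + 110}{-26} = 6 + \left(\frac{2 O}{16 + k} + 110\right) \left(- \frac{1}{26}\right) = 6 + \left(110 + \frac{2 O}{16 + k}\right) \left(- \frac{1}{26}\right) = 6 - \left(\frac{55}{13} + \frac{O}{13 \left(16 + k\right)}\right) = \frac{23}{13} - \frac{O}{13 \left(16 + k\right)}$)
$22138 + L{\left(u,Y \right)} = 22138 + \frac{368 - 164 + 23 \cdot 0}{13 \left(16 + 0\right)} = 22138 + \frac{368 - 164 + 0}{13 \cdot 16} = 22138 + \frac{1}{13} \cdot \frac{1}{16} \cdot 204 = 22138 + \frac{51}{52} = \frac{1151227}{52}$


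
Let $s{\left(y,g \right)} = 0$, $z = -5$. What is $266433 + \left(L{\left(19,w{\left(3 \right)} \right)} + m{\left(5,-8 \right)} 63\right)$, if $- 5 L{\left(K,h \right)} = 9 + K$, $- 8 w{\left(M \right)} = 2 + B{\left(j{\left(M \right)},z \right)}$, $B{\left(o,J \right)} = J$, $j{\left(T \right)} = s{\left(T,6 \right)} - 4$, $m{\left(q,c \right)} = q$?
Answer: $\frac{1333712}{5} \approx 2.6674 \cdot 10^{5}$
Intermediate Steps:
$j{\left(T \right)} = -4$ ($j{\left(T \right)} = 0 - 4 = -4$)
$w{\left(M \right)} = \frac{3}{8}$ ($w{\left(M \right)} = - \frac{2 - 5}{8} = \left(- \frac{1}{8}\right) \left(-3\right) = \frac{3}{8}$)
$L{\left(K,h \right)} = - \frac{9}{5} - \frac{K}{5}$ ($L{\left(K,h \right)} = - \frac{9 + K}{5} = - \frac{9}{5} - \frac{K}{5}$)
$266433 + \left(L{\left(19,w{\left(3 \right)} \right)} + m{\left(5,-8 \right)} 63\right) = 266433 + \left(\left(- \frac{9}{5} - \frac{19}{5}\right) + 5 \cdot 63\right) = 266433 + \left(\left(- \frac{9}{5} - \frac{19}{5}\right) + 315\right) = 266433 + \left(- \frac{28}{5} + 315\right) = 266433 + \frac{1547}{5} = \frac{1333712}{5}$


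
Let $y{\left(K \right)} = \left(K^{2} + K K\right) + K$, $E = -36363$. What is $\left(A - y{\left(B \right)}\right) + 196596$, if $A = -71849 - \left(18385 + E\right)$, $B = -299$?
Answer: $-35778$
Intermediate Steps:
$y{\left(K \right)} = K + 2 K^{2}$ ($y{\left(K \right)} = \left(K^{2} + K^{2}\right) + K = 2 K^{2} + K = K + 2 K^{2}$)
$A = -53871$ ($A = -71849 - \left(18385 - 36363\right) = -71849 - -17978 = -71849 + 17978 = -53871$)
$\left(A - y{\left(B \right)}\right) + 196596 = \left(-53871 - - 299 \left(1 + 2 \left(-299\right)\right)\right) + 196596 = \left(-53871 - - 299 \left(1 - 598\right)\right) + 196596 = \left(-53871 - \left(-299\right) \left(-597\right)\right) + 196596 = \left(-53871 - 178503\right) + 196596 = -232374 + 196596 = -35778$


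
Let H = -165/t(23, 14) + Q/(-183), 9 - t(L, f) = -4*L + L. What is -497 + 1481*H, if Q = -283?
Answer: -6373793/4758 ≈ -1339.6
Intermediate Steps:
t(L, f) = 9 + 3*L (t(L, f) = 9 - (-4*L + L) = 9 - (-3)*L = 9 + 3*L)
H = -2707/4758 (H = -165/(9 + 3*23) - 283/(-183) = -165/(9 + 69) - 283*(-1/183) = -165/78 + 283/183 = -165*1/78 + 283/183 = -55/26 + 283/183 = -2707/4758 ≈ -0.56894)
-497 + 1481*H = -497 + 1481*(-2707/4758) = -497 - 4009067/4758 = -6373793/4758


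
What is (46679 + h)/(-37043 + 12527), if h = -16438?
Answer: -30241/24516 ≈ -1.2335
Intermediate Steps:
(46679 + h)/(-37043 + 12527) = (46679 - 16438)/(-37043 + 12527) = 30241/(-24516) = 30241*(-1/24516) = -30241/24516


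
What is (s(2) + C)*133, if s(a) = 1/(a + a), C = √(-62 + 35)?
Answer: 133/4 + 399*I*√3 ≈ 33.25 + 691.09*I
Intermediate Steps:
C = 3*I*√3 (C = √(-27) = 3*I*√3 ≈ 5.1962*I)
s(a) = 1/(2*a)
(s(2) + C)*133 = ((½)/2 + 3*I*√3)*133 = ((½)*(½) + 3*I*√3)*133 = (¼ + 3*I*√3)*133 = 133/4 + 399*I*√3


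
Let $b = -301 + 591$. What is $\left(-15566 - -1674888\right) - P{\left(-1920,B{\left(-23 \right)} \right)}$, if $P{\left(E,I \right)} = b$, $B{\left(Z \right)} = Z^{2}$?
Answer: $1659032$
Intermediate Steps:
$b = 290$
$P{\left(E,I \right)} = 290$
$\left(-15566 - -1674888\right) - P{\left(-1920,B{\left(-23 \right)} \right)} = \left(-15566 - -1674888\right) - 290 = \left(-15566 + 1674888\right) - 290 = 1659322 - 290 = 1659032$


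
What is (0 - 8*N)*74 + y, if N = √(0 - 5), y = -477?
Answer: -477 - 592*I*√5 ≈ -477.0 - 1323.8*I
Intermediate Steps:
N = I*√5 (N = √(-5) = I*√5 ≈ 2.2361*I)
(0 - 8*N)*74 + y = (0 - 8*I*√5)*74 - 477 = -8*I*√5*74 - 477 = -592*I*√5 - 477 = -477 - 592*I*√5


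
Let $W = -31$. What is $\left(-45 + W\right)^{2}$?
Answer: $5776$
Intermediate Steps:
$\left(-45 + W\right)^{2} = \left(-45 - 31\right)^{2} = \left(-76\right)^{2} = 5776$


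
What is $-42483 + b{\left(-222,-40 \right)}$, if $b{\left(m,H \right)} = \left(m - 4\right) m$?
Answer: $7689$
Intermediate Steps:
$b{\left(m,H \right)} = m \left(-4 + m\right)$ ($b{\left(m,H \right)} = \left(-4 + m\right) m = m \left(-4 + m\right)$)
$-42483 + b{\left(-222,-40 \right)} = -42483 - 222 \left(-4 - 222\right) = -42483 - -50172 = -42483 + 50172 = 7689$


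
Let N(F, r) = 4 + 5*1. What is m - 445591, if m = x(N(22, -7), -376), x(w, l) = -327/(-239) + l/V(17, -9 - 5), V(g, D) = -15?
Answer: -1597348966/3585 ≈ -4.4556e+5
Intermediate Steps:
N(F, r) = 9 (N(F, r) = 4 + 5 = 9)
x(w, l) = 327/239 - l/15 (x(w, l) = -327/(-239) + l/(-15) = -327*(-1/239) + l*(-1/15) = 327/239 - l/15)
m = 94769/3585 (m = 327/239 - 1/15*(-376) = 327/239 + 376/15 = 94769/3585 ≈ 26.435)
m - 445591 = 94769/3585 - 445591 = -1597348966/3585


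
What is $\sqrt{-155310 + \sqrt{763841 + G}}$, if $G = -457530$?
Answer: $\sqrt{-155310 + \sqrt{306311}} \approx 393.39 i$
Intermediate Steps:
$\sqrt{-155310 + \sqrt{763841 + G}} = \sqrt{-155310 + \sqrt{763841 - 457530}} = \sqrt{-155310 + \sqrt{306311}}$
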